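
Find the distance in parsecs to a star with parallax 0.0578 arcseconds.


d = 1/p = 1/0.0578 = 17.301

17.301 pc


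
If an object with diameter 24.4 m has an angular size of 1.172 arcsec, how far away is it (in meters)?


D = size / theta_rad, theta_rad = 1.172 * pi/(180*3600) = 5.682e-06, D = 4.294e+06

4.294e+06 m


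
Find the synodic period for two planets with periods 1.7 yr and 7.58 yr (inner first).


1/P_syn = |1/P1 - 1/P2| = |1/1.7 - 1/7.58| => P_syn = 2.1915

2.1915 years


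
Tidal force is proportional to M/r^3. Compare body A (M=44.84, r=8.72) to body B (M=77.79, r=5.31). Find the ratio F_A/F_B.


Ratio = (M1/r1^3) / (M2/r2^3) = (44.84/8.72^3) / (77.79/5.31^3) = 0.1302

0.1302


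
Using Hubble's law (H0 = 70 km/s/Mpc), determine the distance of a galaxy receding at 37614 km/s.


d = v / H0 = 37614 / 70 = 537.3429

537.3429 Mpc


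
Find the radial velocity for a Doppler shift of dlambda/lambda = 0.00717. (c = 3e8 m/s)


v = (dlambda/lambda) * c = 0.00717 * 3e8 = 2.151e+06

2.151e+06 m/s


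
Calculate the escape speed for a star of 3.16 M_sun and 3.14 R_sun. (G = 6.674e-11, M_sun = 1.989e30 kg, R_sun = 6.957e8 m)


M = 3.16 * 1.989e30 kg = 6.28524e+30 kg; R = 3.14 * 6.957e8 m = 2.184498e+09 m. v_esc = sqrt(2GM/R) = sqrt(2 * 6.674e-11 * 6.28524e+30 / 2.184498e+09) = 619716.7094

619716.7094 m/s


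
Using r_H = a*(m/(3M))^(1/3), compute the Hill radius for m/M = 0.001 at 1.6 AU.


r_H = a * (m/3M)^(1/3) = 1.6 * (0.001/3)^(1/3) = 0.1109

0.1109 AU


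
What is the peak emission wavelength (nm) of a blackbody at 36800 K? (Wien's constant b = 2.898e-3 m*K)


lam_max = b / T = 2.898e-3 / 36800 = 7.875e-08 m = 78.75 nm

78.75 nm


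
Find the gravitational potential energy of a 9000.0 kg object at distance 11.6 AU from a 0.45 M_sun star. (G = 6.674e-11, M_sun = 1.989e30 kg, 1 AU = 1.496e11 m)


M = 0.45 * 1.989e30 kg = 8.9505e+29 kg; r = 11.6 AU * 1.496e11 m/AU = 1.73536e+12 m. U = -GM*m/r = -(6.674e-11 * 8.9505e+29 * 9000.0) / 1.73536e+12 = -3.098e+11

-3.098e+11 J


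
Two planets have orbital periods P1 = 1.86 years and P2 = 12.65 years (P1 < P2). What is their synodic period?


1/P_syn = |1/P1 - 1/P2| = |1/1.86 - 1/12.65| => P_syn = 2.1806

2.1806 years


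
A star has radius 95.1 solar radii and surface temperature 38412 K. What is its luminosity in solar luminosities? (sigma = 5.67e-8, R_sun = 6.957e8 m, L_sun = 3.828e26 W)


R = 95.1 * 6.957e8 m = 6.616107e+10 m. L = 4*pi*R^2*sigma*T^4 = 4*pi*(6.616107e+10)^2 * 5.67e-8 * 38412^4 = 6.789935429e+33 W. L/L_sun = 6.789935429e+33 / 3.828e26 = 1.774e+07

1.774e+07 L_sun


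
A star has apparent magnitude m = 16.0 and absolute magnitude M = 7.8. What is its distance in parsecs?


d = 10^((m - M + 5)/5) = 10^((16.0 - 7.8 + 5)/5) = 436.5158

436.5158 pc


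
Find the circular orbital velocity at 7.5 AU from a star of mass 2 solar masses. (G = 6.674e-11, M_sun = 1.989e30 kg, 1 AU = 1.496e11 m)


v = sqrt(GM/r) = sqrt(6.674e-11 * 3.978e+30 / 1.122e+12) = 15382.5757

15382.5757 m/s


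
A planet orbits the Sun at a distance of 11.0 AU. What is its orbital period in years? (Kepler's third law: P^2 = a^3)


P = a^(3/2) = 11.0^1.5 = 36.4829

36.4829 years


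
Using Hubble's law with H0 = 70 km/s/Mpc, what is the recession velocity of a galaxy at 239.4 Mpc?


v = H0 * d = 70 * 239.4 = 16758.0

16758.0 km/s


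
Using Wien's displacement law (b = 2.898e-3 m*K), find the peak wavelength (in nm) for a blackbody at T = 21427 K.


lam_max = b / T = 2.898e-3 / 21427 = 1.352e-07 m = 135.2499 nm

135.2499 nm


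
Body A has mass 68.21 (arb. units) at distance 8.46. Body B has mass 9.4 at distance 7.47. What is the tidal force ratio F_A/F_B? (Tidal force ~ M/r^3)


Ratio = (M1/r1^3) / (M2/r2^3) = (68.21/8.46^3) / (9.4/7.47^3) = 4.9954

4.9954


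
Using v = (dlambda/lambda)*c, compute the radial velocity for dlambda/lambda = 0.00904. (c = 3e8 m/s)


v = (dlambda/lambda) * c = 0.00904 * 3e8 = 2.712e+06

2.712e+06 m/s


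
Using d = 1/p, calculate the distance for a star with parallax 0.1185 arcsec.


d = 1/p = 1/0.1185 = 8.4388

8.4388 pc


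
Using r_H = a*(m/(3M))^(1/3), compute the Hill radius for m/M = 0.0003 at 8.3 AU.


r_H = a * (m/3M)^(1/3) = 8.3 * (0.0003/3)^(1/3) = 0.3853

0.3853 AU


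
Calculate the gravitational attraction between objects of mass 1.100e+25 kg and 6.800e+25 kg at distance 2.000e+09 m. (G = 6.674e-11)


F = G*m1*m2/r^2 = 6.674e-11 * 1.100e+25 * 6.800e+25 / (2.000e+09)^2 = 6.674e-11 * 7.480e+50 / 4.000e+18 = 1.248e+22

1.248e+22 N


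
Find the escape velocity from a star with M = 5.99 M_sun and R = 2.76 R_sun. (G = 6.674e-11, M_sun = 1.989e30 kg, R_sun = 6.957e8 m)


M = 5.99 * 1.989e30 kg = 1.191411e+31 kg; R = 2.76 * 6.957e8 m = 1.920132e+09 m. v_esc = sqrt(2GM/R) = sqrt(2 * 6.674e-11 * 1.191411e+31 / 1.920132e+09) = 910066.984

910066.984 m/s


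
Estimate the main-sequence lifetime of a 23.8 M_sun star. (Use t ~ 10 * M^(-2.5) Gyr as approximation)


t = 10 * M^(-2.5) = 10 * 23.8^(-2.5) = 0.0036

0.0036 Gyr


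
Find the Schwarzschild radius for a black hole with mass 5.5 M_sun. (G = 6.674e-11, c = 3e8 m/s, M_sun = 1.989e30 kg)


M = 5.5 * 1.989e30 kg = 1.09395e+31 kg. rs = 2GM/c^2 = 2 * 6.674e-11 * 1.09395e+31 / (3e8)^2 = 16224.494

16224.494 m


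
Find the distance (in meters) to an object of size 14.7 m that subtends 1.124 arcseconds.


D = size / theta_rad, theta_rad = 1.124 * pi/(180*3600) = 5.449e-06, D = 2.698e+06

2.698e+06 m


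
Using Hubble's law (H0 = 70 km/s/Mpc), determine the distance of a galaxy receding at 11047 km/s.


d = v / H0 = 11047 / 70 = 157.8143

157.8143 Mpc


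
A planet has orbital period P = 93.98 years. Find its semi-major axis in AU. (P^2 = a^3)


a = P^(2/3) = 93.98^(2/3) = 20.6708

20.6708 AU


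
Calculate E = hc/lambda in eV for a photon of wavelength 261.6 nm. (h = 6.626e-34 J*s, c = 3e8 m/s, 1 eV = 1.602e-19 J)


E = hc/lambda = 6.626e-34 * 3e8 / 2.616e-07 = 7.599e-19 J = 4.7432 eV

4.7432 eV


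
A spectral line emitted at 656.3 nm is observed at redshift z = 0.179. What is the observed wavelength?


lam_obs = lam_emit * (1 + z) = 656.3 * (1 + 0.179) = 773.7777

773.7777 nm


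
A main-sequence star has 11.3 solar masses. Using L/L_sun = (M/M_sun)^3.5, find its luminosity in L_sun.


L/L_sun = (M/M_sun)^3.5 = 11.3^3.5 = 4850.3665

4850.3665 L_sun


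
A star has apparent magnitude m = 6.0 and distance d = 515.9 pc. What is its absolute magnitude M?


M = m - 5*log10(d) + 5 = 6.0 - 5*log10(515.9) + 5 = -2.5628

-2.5628


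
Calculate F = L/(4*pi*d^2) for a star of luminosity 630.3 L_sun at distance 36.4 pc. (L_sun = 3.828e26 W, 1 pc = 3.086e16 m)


F = L / (4*pi*d^2) = 2.413e+29 / (4*pi*(1.123e+18)^2) = 1.522e-08

1.522e-08 W/m^2


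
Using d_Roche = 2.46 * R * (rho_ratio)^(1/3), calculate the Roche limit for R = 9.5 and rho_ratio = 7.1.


d_Roche = 2.46 * 9.5 * 7.1^(1/3) = 44.9171

44.9171


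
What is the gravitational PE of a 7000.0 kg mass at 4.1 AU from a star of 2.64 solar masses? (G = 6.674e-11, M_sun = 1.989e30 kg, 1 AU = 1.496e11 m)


M = 2.64 * 1.989e30 kg = 5.25096e+30 kg; r = 4.1 AU * 1.496e11 m/AU = 6.1336e+11 m. U = -GM*m/r = -(6.674e-11 * 5.25096e+30 * 7000.0) / 6.1336e+11 = -4.000e+12

-4.000e+12 J


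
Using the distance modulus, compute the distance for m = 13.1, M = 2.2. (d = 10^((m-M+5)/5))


d = 10^((m - M + 5)/5) = 10^((13.1 - 2.2 + 5)/5) = 1513.5612

1513.5612 pc


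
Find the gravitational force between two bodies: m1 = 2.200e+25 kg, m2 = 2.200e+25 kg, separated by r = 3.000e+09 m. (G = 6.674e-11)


F = G*m1*m2/r^2 = 6.674e-11 * 2.200e+25 * 2.200e+25 / (3.000e+09)^2 = 6.674e-11 * 4.840e+50 / 9.000e+18 = 3.589e+21

3.589e+21 N


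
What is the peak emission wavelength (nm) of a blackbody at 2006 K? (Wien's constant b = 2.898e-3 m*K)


lam_max = b / T = 2.898e-3 / 2006 = 1.445e-06 m = 1444.666 nm

1444.666 nm


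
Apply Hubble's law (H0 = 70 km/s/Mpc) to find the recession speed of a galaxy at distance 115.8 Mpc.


v = H0 * d = 70 * 115.8 = 8106.0

8106.0 km/s


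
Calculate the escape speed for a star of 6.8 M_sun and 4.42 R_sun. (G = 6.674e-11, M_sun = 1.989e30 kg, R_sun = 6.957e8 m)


M = 6.8 * 1.989e30 kg = 1.35252e+31 kg; R = 4.42 * 6.957e8 m = 3.074994e+09 m. v_esc = sqrt(2GM/R) = sqrt(2 * 6.674e-11 * 1.35252e+31 / 3.074994e+09) = 766227.6336

766227.6336 m/s


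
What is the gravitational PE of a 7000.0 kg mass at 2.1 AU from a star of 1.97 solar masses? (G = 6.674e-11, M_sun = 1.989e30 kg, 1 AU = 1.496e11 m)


M = 1.97 * 1.989e30 kg = 3.91833e+30 kg; r = 2.1 AU * 1.496e11 m/AU = 3.1416e+11 m. U = -GM*m/r = -(6.674e-11 * 3.91833e+30 * 7000.0) / 3.1416e+11 = -5.827e+12

-5.827e+12 J


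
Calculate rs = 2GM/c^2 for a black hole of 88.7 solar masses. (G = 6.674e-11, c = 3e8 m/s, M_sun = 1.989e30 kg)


M = 88.7 * 1.989e30 kg = 1.764243e+32 kg. rs = 2GM/c^2 = 2 * 6.674e-11 * 1.764243e+32 / (3e8)^2 = 261656.8396

261656.8396 m


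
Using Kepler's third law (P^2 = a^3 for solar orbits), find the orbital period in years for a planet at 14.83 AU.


P = a^(3/2) = 14.83^1.5 = 57.1099

57.1099 years


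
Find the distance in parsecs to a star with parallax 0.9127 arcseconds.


d = 1/p = 1/0.9127 = 1.0957

1.0957 pc


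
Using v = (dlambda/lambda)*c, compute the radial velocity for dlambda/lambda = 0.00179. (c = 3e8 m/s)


v = (dlambda/lambda) * c = 0.00179 * 3e8 = 537000.0

537000.0 m/s


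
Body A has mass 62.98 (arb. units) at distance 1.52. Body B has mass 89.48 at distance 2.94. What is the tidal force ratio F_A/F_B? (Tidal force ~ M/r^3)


Ratio = (M1/r1^3) / (M2/r2^3) = (62.98/1.52^3) / (89.48/2.94^3) = 5.0932

5.0932


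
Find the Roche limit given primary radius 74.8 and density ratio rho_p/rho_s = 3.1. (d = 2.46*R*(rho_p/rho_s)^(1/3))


d_Roche = 2.46 * 74.8 * 3.1^(1/3) = 268.302

268.302


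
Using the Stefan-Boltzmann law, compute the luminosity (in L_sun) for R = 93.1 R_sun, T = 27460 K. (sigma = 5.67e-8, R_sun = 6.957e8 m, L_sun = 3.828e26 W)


R = 93.1 * 6.957e8 m = 6.476967e+10 m. L = 4*pi*R^2*sigma*T^4 = 4*pi*(6.476967e+10)^2 * 5.67e-8 * 27460^4 = 1.699567522e+33 W. L/L_sun = 1.699567522e+33 / 3.828e26 = 4.440e+06

4.440e+06 L_sun


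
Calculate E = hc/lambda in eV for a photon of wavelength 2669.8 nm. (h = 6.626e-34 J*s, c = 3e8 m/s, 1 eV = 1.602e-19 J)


E = hc/lambda = 6.626e-34 * 3e8 / 2.670e-06 = 7.446e-20 J = 0.4648 eV

0.4648 eV


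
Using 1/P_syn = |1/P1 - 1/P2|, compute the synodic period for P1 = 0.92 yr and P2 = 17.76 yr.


1/P_syn = |1/P1 - 1/P2| = |1/0.92 - 1/17.76| => P_syn = 0.9703

0.9703 years


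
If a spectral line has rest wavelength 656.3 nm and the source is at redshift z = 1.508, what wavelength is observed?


lam_obs = lam_emit * (1 + z) = 656.3 * (1 + 1.508) = 1646.0004

1646.0004 nm


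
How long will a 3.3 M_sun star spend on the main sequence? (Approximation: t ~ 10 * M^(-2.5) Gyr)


t = 10 * M^(-2.5) = 10 * 3.3^(-2.5) = 0.5055

0.5055 Gyr


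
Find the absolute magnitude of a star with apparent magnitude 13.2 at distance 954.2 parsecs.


M = m - 5*log10(d) + 5 = 13.2 - 5*log10(954.2) + 5 = 3.3018

3.3018


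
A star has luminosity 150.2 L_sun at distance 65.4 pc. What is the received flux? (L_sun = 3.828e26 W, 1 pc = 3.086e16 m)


F = L / (4*pi*d^2) = 5.750e+28 / (4*pi*(2.018e+18)^2) = 1.123e-09

1.123e-09 W/m^2


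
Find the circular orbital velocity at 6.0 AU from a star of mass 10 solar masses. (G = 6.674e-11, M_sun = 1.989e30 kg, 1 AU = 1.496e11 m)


v = sqrt(GM/r) = sqrt(6.674e-11 * 1.989e+31 / 8.976e+11) = 38456.4393

38456.4393 m/s


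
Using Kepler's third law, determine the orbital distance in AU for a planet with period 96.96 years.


a = P^(2/3) = 96.96^(2/3) = 21.1055

21.1055 AU


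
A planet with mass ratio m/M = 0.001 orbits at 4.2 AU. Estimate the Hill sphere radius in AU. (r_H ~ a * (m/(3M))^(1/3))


r_H = a * (m/3M)^(1/3) = 4.2 * (0.001/3)^(1/3) = 0.2912

0.2912 AU


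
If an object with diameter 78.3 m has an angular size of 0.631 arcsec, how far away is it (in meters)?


D = size / theta_rad, theta_rad = 0.631 * pi/(180*3600) = 3.059e-06, D = 2.560e+07

2.560e+07 m


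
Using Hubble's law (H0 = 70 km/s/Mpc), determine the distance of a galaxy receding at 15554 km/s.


d = v / H0 = 15554 / 70 = 222.2

222.2 Mpc


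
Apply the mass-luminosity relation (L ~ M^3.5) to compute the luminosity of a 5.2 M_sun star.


L/L_sun = (M/M_sun)^3.5 = 5.2^3.5 = 320.6356

320.6356 L_sun


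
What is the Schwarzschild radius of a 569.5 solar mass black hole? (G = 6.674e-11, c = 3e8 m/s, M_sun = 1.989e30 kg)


M = 569.5 * 1.989e30 kg = 1.1327355e+33 kg. rs = 2GM/c^2 = 2 * 6.674e-11 * 1.1327355e+33 / (3e8)^2 = 1.680e+06

1.680e+06 m


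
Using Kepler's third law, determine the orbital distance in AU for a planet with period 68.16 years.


a = P^(2/3) = 68.16^(2/3) = 16.686

16.686 AU


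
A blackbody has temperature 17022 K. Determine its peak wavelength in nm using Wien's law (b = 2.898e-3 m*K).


lam_max = b / T = 2.898e-3 / 17022 = 1.703e-07 m = 170.2503 nm

170.2503 nm


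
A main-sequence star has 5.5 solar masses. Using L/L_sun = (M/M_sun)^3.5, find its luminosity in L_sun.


L/L_sun = (M/M_sun)^3.5 = 5.5^3.5 = 390.184

390.184 L_sun


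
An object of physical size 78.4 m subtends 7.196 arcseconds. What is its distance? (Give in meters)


D = size / theta_rad, theta_rad = 7.196 * pi/(180*3600) = 3.489e-05, D = 2.247e+06

2.247e+06 m


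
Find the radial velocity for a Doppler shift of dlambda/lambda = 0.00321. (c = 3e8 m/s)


v = (dlambda/lambda) * c = 0.00321 * 3e8 = 963000.0

963000.0 m/s


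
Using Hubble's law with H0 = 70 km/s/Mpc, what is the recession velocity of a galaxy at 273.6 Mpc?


v = H0 * d = 70 * 273.6 = 19152.0

19152.0 km/s


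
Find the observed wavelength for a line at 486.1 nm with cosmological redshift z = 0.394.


lam_obs = lam_emit * (1 + z) = 486.1 * (1 + 0.394) = 677.6234

677.6234 nm


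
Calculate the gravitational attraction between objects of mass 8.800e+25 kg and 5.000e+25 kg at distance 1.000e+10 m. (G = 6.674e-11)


F = G*m1*m2/r^2 = 6.674e-11 * 8.800e+25 * 5.000e+25 / (1.000e+10)^2 = 6.674e-11 * 4.400e+51 / 1.000e+20 = 2.937e+21

2.937e+21 N


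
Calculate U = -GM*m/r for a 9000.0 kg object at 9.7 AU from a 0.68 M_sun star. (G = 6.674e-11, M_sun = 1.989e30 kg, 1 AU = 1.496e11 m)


M = 0.68 * 1.989e30 kg = 1.35252e+30 kg; r = 9.7 AU * 1.496e11 m/AU = 1.45112e+12 m. U = -GM*m/r = -(6.674e-11 * 1.35252e+30 * 9000.0) / 1.45112e+12 = -5.598e+11

-5.598e+11 J


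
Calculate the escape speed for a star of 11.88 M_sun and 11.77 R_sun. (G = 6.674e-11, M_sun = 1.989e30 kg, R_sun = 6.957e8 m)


M = 11.88 * 1.989e30 kg = 2.362932e+31 kg; R = 11.77 * 6.957e8 m = 8.188389e+09 m. v_esc = sqrt(2GM/R) = sqrt(2 * 6.674e-11 * 2.362932e+31 / 8.188389e+09) = 620632.4481

620632.4481 m/s


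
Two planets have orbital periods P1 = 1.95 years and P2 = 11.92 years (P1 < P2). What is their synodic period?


1/P_syn = |1/P1 - 1/P2| = |1/1.95 - 1/11.92| => P_syn = 2.3314

2.3314 years


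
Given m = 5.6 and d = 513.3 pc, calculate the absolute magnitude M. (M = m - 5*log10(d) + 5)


M = m - 5*log10(d) + 5 = 5.6 - 5*log10(513.3) + 5 = -2.9519

-2.9519


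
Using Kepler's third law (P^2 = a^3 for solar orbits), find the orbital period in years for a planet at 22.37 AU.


P = a^(3/2) = 22.37^1.5 = 105.8032

105.8032 years


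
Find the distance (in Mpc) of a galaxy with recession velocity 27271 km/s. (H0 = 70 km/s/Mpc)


d = v / H0 = 27271 / 70 = 389.5857

389.5857 Mpc


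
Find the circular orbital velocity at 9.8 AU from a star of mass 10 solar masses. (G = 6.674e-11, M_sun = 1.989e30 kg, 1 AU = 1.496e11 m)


v = sqrt(GM/r) = sqrt(6.674e-11 * 1.989e+31 / 1.466e+12) = 30090.6562

30090.6562 m/s


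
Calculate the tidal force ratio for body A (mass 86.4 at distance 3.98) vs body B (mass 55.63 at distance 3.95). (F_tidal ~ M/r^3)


Ratio = (M1/r1^3) / (M2/r2^3) = (86.4/3.98^3) / (55.63/3.95^3) = 1.5183

1.5183


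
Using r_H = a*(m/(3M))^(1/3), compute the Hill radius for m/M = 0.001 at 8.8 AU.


r_H = a * (m/3M)^(1/3) = 8.8 * (0.001/3)^(1/3) = 0.6102

0.6102 AU


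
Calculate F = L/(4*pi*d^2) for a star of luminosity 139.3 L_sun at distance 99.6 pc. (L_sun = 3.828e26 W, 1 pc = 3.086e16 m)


F = L / (4*pi*d^2) = 5.332e+28 / (4*pi*(3.074e+18)^2) = 4.492e-10

4.492e-10 W/m^2


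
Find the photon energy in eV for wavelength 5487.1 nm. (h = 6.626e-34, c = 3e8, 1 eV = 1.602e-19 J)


E = hc/lambda = 6.626e-34 * 3e8 / 5.487e-06 = 3.623e-20 J = 0.2261 eV

0.2261 eV


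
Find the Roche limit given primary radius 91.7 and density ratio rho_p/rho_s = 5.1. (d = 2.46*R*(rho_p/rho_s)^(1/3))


d_Roche = 2.46 * 91.7 * 5.1^(1/3) = 388.2944

388.2944


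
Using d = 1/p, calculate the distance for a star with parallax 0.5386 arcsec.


d = 1/p = 1/0.5386 = 1.8567

1.8567 pc


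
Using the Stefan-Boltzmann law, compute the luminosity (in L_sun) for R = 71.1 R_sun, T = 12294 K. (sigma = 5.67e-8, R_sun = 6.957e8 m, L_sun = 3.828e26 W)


R = 71.1 * 6.957e8 m = 4.946427e+10 m. L = 4*pi*R^2*sigma*T^4 = 4*pi*(4.946427e+10)^2 * 5.67e-8 * 12294^4 = 3.982437477e+31 W. L/L_sun = 3.982437477e+31 / 3.828e26 = 104034.4168

104034.4168 L_sun


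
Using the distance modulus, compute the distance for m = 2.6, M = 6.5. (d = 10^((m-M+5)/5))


d = 10^((m - M + 5)/5) = 10^((2.6 - 6.5 + 5)/5) = 1.6596

1.6596 pc


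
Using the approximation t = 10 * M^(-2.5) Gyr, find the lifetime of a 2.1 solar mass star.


t = 10 * M^(-2.5) = 10 * 2.1^(-2.5) = 1.5648

1.5648 Gyr


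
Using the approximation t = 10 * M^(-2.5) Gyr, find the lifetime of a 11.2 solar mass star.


t = 10 * M^(-2.5) = 10 * 11.2^(-2.5) = 0.0238

0.0238 Gyr


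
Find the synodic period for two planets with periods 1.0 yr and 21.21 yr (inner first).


1/P_syn = |1/P1 - 1/P2| = |1/1.0 - 1/21.21| => P_syn = 1.0495

1.0495 years


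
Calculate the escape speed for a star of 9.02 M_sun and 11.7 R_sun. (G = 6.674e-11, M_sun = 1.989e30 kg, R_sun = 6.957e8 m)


M = 9.02 * 1.989e30 kg = 1.794078e+31 kg; R = 11.7 * 6.957e8 m = 8.13969e+09 m. v_esc = sqrt(2GM/R) = sqrt(2 * 6.674e-11 * 1.794078e+31 / 8.13969e+09) = 542406.4269

542406.4269 m/s


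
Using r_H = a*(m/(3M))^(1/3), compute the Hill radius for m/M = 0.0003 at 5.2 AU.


r_H = a * (m/3M)^(1/3) = 5.2 * (0.0003/3)^(1/3) = 0.2414

0.2414 AU


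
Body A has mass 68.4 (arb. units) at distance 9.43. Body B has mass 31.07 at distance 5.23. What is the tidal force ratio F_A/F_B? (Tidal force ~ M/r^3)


Ratio = (M1/r1^3) / (M2/r2^3) = (68.4/9.43^3) / (31.07/5.23^3) = 0.3756

0.3756


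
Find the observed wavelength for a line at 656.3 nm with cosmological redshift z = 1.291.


lam_obs = lam_emit * (1 + z) = 656.3 * (1 + 1.291) = 1503.5833

1503.5833 nm


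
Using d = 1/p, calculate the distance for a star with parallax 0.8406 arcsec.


d = 1/p = 1/0.8406 = 1.1896

1.1896 pc


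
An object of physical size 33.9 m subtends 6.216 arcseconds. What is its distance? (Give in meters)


D = size / theta_rad, theta_rad = 6.216 * pi/(180*3600) = 3.014e-05, D = 1.125e+06

1.125e+06 m


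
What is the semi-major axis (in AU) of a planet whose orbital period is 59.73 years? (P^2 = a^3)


a = P^(2/3) = 59.73^(2/3) = 15.2802

15.2802 AU


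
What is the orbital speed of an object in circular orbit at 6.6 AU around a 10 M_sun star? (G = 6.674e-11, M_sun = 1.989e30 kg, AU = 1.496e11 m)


v = sqrt(GM/r) = sqrt(6.674e-11 * 1.989e+31 / 9.874e+11) = 36666.7762

36666.7762 m/s


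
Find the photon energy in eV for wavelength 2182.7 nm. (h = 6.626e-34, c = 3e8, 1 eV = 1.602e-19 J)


E = hc/lambda = 6.626e-34 * 3e8 / 2.183e-06 = 9.107e-20 J = 0.5685 eV

0.5685 eV


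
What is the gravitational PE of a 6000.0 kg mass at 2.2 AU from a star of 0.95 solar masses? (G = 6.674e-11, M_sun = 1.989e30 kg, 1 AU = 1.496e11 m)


M = 0.95 * 1.989e30 kg = 1.88955e+30 kg; r = 2.2 AU * 1.496e11 m/AU = 3.2912e+11 m. U = -GM*m/r = -(6.674e-11 * 1.88955e+30 * 6000.0) / 3.2912e+11 = -2.299e+12

-2.299e+12 J


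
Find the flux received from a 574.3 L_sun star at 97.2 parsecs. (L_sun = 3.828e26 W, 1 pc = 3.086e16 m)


F = L / (4*pi*d^2) = 2.198e+29 / (4*pi*(3.000e+18)^2) = 1.944e-09

1.944e-09 W/m^2


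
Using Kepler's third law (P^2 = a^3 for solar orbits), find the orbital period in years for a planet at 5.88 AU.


P = a^(3/2) = 5.88^1.5 = 14.2582

14.2582 years


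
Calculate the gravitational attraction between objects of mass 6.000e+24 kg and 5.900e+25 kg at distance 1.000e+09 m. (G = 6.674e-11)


F = G*m1*m2/r^2 = 6.674e-11 * 6.000e+24 * 5.900e+25 / (1.000e+09)^2 = 6.674e-11 * 3.540e+50 / 1.000e+18 = 2.363e+22

2.363e+22 N


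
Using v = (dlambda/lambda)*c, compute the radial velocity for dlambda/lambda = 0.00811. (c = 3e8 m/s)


v = (dlambda/lambda) * c = 0.00811 * 3e8 = 2.433e+06

2.433e+06 m/s


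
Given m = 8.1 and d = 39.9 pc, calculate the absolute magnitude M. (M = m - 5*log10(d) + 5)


M = m - 5*log10(d) + 5 = 8.1 - 5*log10(39.9) + 5 = 5.0951

5.0951


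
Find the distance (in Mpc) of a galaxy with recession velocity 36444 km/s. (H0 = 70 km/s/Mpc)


d = v / H0 = 36444 / 70 = 520.6286

520.6286 Mpc


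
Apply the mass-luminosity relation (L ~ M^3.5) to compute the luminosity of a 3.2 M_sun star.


L/L_sun = (M/M_sun)^3.5 = 3.2^3.5 = 58.6172

58.6172 L_sun


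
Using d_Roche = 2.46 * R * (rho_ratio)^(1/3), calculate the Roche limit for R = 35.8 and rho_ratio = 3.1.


d_Roche = 2.46 * 35.8 * 3.1^(1/3) = 128.4119

128.4119


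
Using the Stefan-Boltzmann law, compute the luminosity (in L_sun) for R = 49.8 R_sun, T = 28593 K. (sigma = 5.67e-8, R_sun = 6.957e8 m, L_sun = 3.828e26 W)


R = 49.8 * 6.957e8 m = 3.464586e+10 m. L = 4*pi*R^2*sigma*T^4 = 4*pi*(3.464586e+10)^2 * 5.67e-8 * 28593^4 = 5.716556658e+32 W. L/L_sun = 5.716556658e+32 / 3.828e26 = 1.493e+06

1.493e+06 L_sun


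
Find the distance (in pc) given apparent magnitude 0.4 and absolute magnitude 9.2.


d = 10^((m - M + 5)/5) = 10^((0.4 - 9.2 + 5)/5) = 0.1738

0.1738 pc


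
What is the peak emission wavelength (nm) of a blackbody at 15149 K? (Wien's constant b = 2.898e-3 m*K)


lam_max = b / T = 2.898e-3 / 15149 = 1.913e-07 m = 191.2998 nm

191.2998 nm


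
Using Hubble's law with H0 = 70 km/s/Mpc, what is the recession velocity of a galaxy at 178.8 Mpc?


v = H0 * d = 70 * 178.8 = 12516.0

12516.0 km/s


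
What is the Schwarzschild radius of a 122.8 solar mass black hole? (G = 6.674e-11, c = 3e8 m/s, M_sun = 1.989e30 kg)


M = 122.8 * 1.989e30 kg = 2.442492e+32 kg. rs = 2GM/c^2 = 2 * 6.674e-11 * 2.442492e+32 / (3e8)^2 = 362248.7024

362248.7024 m


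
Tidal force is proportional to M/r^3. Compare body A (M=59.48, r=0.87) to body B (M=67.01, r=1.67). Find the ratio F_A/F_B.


Ratio = (M1/r1^3) / (M2/r2^3) = (59.48/0.87^3) / (67.01/1.67^3) = 6.278

6.278


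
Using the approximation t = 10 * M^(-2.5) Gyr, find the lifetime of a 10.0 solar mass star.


t = 10 * M^(-2.5) = 10 * 10.0^(-2.5) = 0.0316

0.0316 Gyr


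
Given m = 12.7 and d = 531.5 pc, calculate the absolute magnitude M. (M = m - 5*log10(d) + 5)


M = m - 5*log10(d) + 5 = 12.7 - 5*log10(531.5) + 5 = 4.0725

4.0725


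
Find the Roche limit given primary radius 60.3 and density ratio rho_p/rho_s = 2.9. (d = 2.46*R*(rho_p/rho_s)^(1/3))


d_Roche = 2.46 * 60.3 * 2.9^(1/3) = 211.5364

211.5364


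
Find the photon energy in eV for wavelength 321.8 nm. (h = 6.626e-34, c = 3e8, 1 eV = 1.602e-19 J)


E = hc/lambda = 6.626e-34 * 3e8 / 3.218e-07 = 6.177e-19 J = 3.8559 eV

3.8559 eV


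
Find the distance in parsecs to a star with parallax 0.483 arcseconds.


d = 1/p = 1/0.483 = 2.0704

2.0704 pc


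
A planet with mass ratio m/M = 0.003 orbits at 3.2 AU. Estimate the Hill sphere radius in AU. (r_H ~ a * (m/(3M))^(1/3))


r_H = a * (m/3M)^(1/3) = 3.2 * (0.003/3)^(1/3) = 0.32

0.32 AU


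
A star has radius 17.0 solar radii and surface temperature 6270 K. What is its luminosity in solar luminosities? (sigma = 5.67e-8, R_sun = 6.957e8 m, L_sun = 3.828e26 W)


R = 17.0 * 6.957e8 m = 1.18269e+10 m. L = 4*pi*R^2*sigma*T^4 = 4*pi*(1.18269e+10)^2 * 5.67e-8 * 6270^4 = 1.540298653e+29 W. L/L_sun = 1.540298653e+29 / 3.828e26 = 402.3769

402.3769 L_sun


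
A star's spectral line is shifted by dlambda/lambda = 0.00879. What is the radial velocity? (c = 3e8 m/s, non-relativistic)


v = (dlambda/lambda) * c = 0.00879 * 3e8 = 2.637e+06

2.637e+06 m/s


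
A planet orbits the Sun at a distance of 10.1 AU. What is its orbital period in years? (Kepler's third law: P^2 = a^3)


P = a^(3/2) = 10.1^1.5 = 32.0983

32.0983 years


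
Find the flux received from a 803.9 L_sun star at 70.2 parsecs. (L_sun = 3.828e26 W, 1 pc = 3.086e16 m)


F = L / (4*pi*d^2) = 3.077e+29 / (4*pi*(2.166e+18)^2) = 5.218e-09

5.218e-09 W/m^2


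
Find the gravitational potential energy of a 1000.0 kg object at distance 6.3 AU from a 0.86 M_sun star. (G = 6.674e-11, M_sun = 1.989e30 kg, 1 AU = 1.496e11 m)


M = 0.86 * 1.989e30 kg = 1.71054e+30 kg; r = 6.3 AU * 1.496e11 m/AU = 9.4248e+11 m. U = -GM*m/r = -(6.674e-11 * 1.71054e+30 * 1000.0) / 9.4248e+11 = -1.211e+11

-1.211e+11 J


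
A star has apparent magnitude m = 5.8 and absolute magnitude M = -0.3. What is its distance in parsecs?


d = 10^((m - M + 5)/5) = 10^((5.8 - -0.3 + 5)/5) = 165.9587

165.9587 pc


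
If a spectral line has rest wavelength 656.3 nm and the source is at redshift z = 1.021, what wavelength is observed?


lam_obs = lam_emit * (1 + z) = 656.3 * (1 + 1.021) = 1326.3823

1326.3823 nm


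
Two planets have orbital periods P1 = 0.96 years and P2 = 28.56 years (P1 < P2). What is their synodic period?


1/P_syn = |1/P1 - 1/P2| = |1/0.96 - 1/28.56| => P_syn = 0.9934

0.9934 years


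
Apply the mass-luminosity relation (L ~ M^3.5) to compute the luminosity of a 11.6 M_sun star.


L/L_sun = (M/M_sun)^3.5 = 11.6^3.5 = 5316.2202

5316.2202 L_sun


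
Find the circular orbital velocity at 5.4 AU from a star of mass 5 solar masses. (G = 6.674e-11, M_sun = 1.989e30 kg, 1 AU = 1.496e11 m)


v = sqrt(GM/r) = sqrt(6.674e-11 * 9.945e+30 / 8.078e+11) = 28663.7375

28663.7375 m/s


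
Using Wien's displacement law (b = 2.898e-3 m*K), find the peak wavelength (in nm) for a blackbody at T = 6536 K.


lam_max = b / T = 2.898e-3 / 6536 = 4.434e-07 m = 443.3905 nm

443.3905 nm


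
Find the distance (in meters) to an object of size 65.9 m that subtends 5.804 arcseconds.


D = size / theta_rad, theta_rad = 5.804 * pi/(180*3600) = 2.814e-05, D = 2.342e+06

2.342e+06 m


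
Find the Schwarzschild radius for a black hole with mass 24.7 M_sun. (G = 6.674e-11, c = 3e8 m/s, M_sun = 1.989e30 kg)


M = 24.7 * 1.989e30 kg = 4.91283e+31 kg. rs = 2GM/c^2 = 2 * 6.674e-11 * 4.91283e+31 / (3e8)^2 = 72862.7276

72862.7276 m


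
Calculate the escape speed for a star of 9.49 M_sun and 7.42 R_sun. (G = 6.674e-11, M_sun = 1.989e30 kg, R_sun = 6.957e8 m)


M = 9.49 * 1.989e30 kg = 1.887561e+31 kg; R = 7.42 * 6.957e8 m = 5.162094e+09 m. v_esc = sqrt(2GM/R) = sqrt(2 * 6.674e-11 * 1.887561e+31 / 5.162094e+09) = 698627.4449

698627.4449 m/s


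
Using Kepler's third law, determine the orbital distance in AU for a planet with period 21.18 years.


a = P^(2/3) = 21.18^(2/3) = 7.6551

7.6551 AU


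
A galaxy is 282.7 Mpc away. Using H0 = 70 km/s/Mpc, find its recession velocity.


v = H0 * d = 70 * 282.7 = 19789.0

19789.0 km/s


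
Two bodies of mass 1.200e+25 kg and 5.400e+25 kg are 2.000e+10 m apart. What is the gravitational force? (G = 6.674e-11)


F = G*m1*m2/r^2 = 6.674e-11 * 1.200e+25 * 5.400e+25 / (2.000e+10)^2 = 6.674e-11 * 6.480e+50 / 4.000e+20 = 1.081e+20

1.081e+20 N


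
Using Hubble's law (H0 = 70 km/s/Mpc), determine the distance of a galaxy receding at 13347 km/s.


d = v / H0 = 13347 / 70 = 190.6714

190.6714 Mpc


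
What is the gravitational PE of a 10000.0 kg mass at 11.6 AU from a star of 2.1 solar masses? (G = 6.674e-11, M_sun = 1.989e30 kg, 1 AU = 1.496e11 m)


M = 2.1 * 1.989e30 kg = 4.1769e+30 kg; r = 11.6 AU * 1.496e11 m/AU = 1.73536e+12 m. U = -GM*m/r = -(6.674e-11 * 4.1769e+30 * 10000.0) / 1.73536e+12 = -1.606e+12

-1.606e+12 J


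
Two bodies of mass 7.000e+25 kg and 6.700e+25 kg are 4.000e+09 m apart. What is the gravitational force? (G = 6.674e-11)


F = G*m1*m2/r^2 = 6.674e-11 * 7.000e+25 * 6.700e+25 / (4.000e+09)^2 = 6.674e-11 * 4.690e+51 / 1.600e+19 = 1.956e+22

1.956e+22 N


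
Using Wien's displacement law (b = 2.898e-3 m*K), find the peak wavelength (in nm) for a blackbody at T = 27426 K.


lam_max = b / T = 2.898e-3 / 27426 = 1.057e-07 m = 105.6662 nm

105.6662 nm


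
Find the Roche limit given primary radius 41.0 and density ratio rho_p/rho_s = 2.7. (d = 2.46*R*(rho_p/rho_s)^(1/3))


d_Roche = 2.46 * 41.0 * 2.7^(1/3) = 140.4452

140.4452


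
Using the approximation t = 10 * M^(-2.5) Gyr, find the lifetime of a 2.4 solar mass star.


t = 10 * M^(-2.5) = 10 * 2.4^(-2.5) = 1.1207

1.1207 Gyr


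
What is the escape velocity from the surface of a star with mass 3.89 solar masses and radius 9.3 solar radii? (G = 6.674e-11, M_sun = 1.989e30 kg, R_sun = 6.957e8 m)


M = 3.89 * 1.989e30 kg = 7.73721e+30 kg; R = 9.3 * 6.957e8 m = 6.47001e+09 m. v_esc = sqrt(2GM/R) = sqrt(2 * 6.674e-11 * 7.73721e+30 / 6.47001e+09) = 399528.5465

399528.5465 m/s


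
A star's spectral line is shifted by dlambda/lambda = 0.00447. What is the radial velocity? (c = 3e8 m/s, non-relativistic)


v = (dlambda/lambda) * c = 0.00447 * 3e8 = 1.341e+06

1.341e+06 m/s


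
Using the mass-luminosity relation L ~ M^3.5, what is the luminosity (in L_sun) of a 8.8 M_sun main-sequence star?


L/L_sun = (M/M_sun)^3.5 = 8.8^3.5 = 2021.5726

2021.5726 L_sun


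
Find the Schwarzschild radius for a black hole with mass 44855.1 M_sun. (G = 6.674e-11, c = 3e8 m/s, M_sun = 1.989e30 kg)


M = 44855.1 * 1.989e30 kg = 8.92167939e+34 kg. rs = 2GM/c^2 = 2 * 6.674e-11 * 8.92167939e+34 / (3e8)^2 = 1.323e+08

1.323e+08 m


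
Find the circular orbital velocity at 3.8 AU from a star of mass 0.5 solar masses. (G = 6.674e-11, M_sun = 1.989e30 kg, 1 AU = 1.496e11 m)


v = sqrt(GM/r) = sqrt(6.674e-11 * 9.945e+29 / 5.685e+11) = 10805.3266

10805.3266 m/s


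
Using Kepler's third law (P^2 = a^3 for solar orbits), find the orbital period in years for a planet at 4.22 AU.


P = a^(3/2) = 4.22^1.5 = 8.669

8.669 years


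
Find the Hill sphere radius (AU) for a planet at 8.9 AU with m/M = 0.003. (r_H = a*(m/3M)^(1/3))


r_H = a * (m/3M)^(1/3) = 8.9 * (0.003/3)^(1/3) = 0.89

0.89 AU


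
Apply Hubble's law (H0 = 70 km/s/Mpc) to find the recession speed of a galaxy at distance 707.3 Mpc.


v = H0 * d = 70 * 707.3 = 49511.0

49511.0 km/s


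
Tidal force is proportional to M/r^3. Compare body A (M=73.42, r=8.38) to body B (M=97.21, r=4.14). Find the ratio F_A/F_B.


Ratio = (M1/r1^3) / (M2/r2^3) = (73.42/8.38^3) / (97.21/4.14^3) = 0.0911

0.0911


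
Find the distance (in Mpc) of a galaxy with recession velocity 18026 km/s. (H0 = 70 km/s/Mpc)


d = v / H0 = 18026 / 70 = 257.5143

257.5143 Mpc


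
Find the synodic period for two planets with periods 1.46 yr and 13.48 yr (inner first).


1/P_syn = |1/P1 - 1/P2| = |1/1.46 - 1/13.48| => P_syn = 1.6373

1.6373 years


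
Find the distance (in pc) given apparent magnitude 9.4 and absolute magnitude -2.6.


d = 10^((m - M + 5)/5) = 10^((9.4 - -2.6 + 5)/5) = 2511.8864

2511.8864 pc


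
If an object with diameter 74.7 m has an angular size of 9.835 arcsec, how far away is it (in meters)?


D = size / theta_rad, theta_rad = 9.835 * pi/(180*3600) = 4.768e-05, D = 1.567e+06

1.567e+06 m


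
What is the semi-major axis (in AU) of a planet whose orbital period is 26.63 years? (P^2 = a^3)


a = P^(2/3) = 26.63^(2/3) = 8.9176

8.9176 AU


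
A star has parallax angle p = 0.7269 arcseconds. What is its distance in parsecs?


d = 1/p = 1/0.7269 = 1.3757

1.3757 pc


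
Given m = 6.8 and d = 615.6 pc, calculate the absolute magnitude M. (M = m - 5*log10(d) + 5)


M = m - 5*log10(d) + 5 = 6.8 - 5*log10(615.6) + 5 = -2.1465

-2.1465


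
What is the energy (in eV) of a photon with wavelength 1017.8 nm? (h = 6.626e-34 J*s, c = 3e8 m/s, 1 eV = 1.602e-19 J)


E = hc/lambda = 6.626e-34 * 3e8 / 1.018e-06 = 1.953e-19 J = 1.2191 eV

1.2191 eV


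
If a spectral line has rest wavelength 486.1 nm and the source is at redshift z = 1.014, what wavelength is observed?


lam_obs = lam_emit * (1 + z) = 486.1 * (1 + 1.014) = 979.0054

979.0054 nm


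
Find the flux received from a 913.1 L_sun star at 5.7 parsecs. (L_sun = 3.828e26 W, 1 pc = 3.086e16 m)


F = L / (4*pi*d^2) = 3.495e+29 / (4*pi*(1.759e+17)^2) = 8.990e-07

8.990e-07 W/m^2


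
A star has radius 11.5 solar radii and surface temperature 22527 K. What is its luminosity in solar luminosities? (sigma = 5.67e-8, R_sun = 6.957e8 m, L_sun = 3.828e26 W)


R = 11.5 * 6.957e8 m = 8.00055e+09 m. L = 4*pi*R^2*sigma*T^4 = 4*pi*(8.00055e+09)^2 * 5.67e-8 * 22527^4 = 1.174481138e+31 W. L/L_sun = 1.174481138e+31 / 3.828e26 = 30681.3254

30681.3254 L_sun


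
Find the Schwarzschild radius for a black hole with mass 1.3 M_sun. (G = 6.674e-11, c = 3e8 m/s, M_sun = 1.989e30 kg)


M = 1.3 * 1.989e30 kg = 2.5857e+30 kg. rs = 2GM/c^2 = 2 * 6.674e-11 * 2.5857e+30 / (3e8)^2 = 3834.8804

3834.8804 m


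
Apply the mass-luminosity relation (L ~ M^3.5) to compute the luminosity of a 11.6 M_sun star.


L/L_sun = (M/M_sun)^3.5 = 11.6^3.5 = 5316.2202

5316.2202 L_sun


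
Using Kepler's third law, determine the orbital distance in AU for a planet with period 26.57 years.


a = P^(2/3) = 26.57^(2/3) = 8.9042

8.9042 AU


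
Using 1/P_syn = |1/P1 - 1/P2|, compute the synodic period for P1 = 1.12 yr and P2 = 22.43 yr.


1/P_syn = |1/P1 - 1/P2| = |1/1.12 - 1/22.43| => P_syn = 1.1789

1.1789 years


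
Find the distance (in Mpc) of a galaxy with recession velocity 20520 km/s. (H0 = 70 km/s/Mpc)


d = v / H0 = 20520 / 70 = 293.1429

293.1429 Mpc


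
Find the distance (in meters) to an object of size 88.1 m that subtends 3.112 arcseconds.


D = size / theta_rad, theta_rad = 3.112 * pi/(180*3600) = 1.509e-05, D = 5.839e+06

5.839e+06 m


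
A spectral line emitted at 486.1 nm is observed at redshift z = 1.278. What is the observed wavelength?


lam_obs = lam_emit * (1 + z) = 486.1 * (1 + 1.278) = 1107.3358

1107.3358 nm


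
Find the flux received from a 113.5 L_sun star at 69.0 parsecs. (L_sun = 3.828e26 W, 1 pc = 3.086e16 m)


F = L / (4*pi*d^2) = 4.345e+28 / (4*pi*(2.129e+18)^2) = 7.625e-10

7.625e-10 W/m^2


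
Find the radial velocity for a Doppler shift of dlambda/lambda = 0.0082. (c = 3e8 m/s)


v = (dlambda/lambda) * c = 0.0082 * 3e8 = 2.460e+06

2.460e+06 m/s


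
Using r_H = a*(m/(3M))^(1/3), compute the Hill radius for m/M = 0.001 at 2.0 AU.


r_H = a * (m/3M)^(1/3) = 2.0 * (0.001/3)^(1/3) = 0.1387

0.1387 AU


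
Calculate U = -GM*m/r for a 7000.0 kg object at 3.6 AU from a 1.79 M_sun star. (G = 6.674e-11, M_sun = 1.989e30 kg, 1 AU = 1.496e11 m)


M = 1.79 * 1.989e30 kg = 3.56031e+30 kg; r = 3.6 AU * 1.496e11 m/AU = 5.3856e+11 m. U = -GM*m/r = -(6.674e-11 * 3.56031e+30 * 7000.0) / 5.3856e+11 = -3.088e+12

-3.088e+12 J


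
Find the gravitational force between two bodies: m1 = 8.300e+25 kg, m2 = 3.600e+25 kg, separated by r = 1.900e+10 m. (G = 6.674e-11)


F = G*m1*m2/r^2 = 6.674e-11 * 8.300e+25 * 3.600e+25 / (1.900e+10)^2 = 6.674e-11 * 2.988e+51 / 3.610e+20 = 5.524e+20

5.524e+20 N


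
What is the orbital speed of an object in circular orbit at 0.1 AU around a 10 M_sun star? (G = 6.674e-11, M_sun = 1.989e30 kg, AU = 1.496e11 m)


v = sqrt(GM/r) = sqrt(6.674e-11 * 1.989e+31 / 1.496e+10) = 297882.2983

297882.2983 m/s


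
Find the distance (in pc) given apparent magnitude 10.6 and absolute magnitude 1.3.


d = 10^((m - M + 5)/5) = 10^((10.6 - 1.3 + 5)/5) = 724.436

724.436 pc


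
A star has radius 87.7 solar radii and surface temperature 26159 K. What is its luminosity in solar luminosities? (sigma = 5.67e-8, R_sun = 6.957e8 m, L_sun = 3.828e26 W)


R = 87.7 * 6.957e8 m = 6.101289e+10 m. L = 4*pi*R^2*sigma*T^4 = 4*pi*(6.101289e+10)^2 * 5.67e-8 * 26159^4 = 1.241997346e+33 W. L/L_sun = 1.241997346e+33 / 3.828e26 = 3.245e+06

3.245e+06 L_sun


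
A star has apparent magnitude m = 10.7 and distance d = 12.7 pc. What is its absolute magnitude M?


M = m - 5*log10(d) + 5 = 10.7 - 5*log10(12.7) + 5 = 10.181

10.181


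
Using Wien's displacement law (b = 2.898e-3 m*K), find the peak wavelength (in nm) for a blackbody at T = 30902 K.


lam_max = b / T = 2.898e-3 / 30902 = 9.378e-08 m = 93.7803 nm

93.7803 nm


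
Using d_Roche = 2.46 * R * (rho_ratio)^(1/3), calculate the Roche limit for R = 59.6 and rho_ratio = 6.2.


d_Roche = 2.46 * 59.6 * 6.2^(1/3) = 269.3469

269.3469


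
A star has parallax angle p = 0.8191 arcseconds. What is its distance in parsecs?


d = 1/p = 1/0.8191 = 1.2209

1.2209 pc


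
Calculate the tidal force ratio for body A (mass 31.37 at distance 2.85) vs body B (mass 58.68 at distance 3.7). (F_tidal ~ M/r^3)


Ratio = (M1/r1^3) / (M2/r2^3) = (31.37/2.85^3) / (58.68/3.7^3) = 1.1698

1.1698


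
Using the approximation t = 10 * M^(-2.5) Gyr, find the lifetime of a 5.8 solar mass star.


t = 10 * M^(-2.5) = 10 * 5.8^(-2.5) = 0.1234

0.1234 Gyr


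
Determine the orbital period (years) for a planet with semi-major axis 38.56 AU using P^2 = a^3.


P = a^(3/2) = 38.56^1.5 = 239.4449

239.4449 years


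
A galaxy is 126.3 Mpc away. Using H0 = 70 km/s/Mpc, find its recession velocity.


v = H0 * d = 70 * 126.3 = 8841.0

8841.0 km/s


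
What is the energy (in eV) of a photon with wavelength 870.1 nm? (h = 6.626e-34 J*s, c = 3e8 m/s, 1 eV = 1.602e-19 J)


E = hc/lambda = 6.626e-34 * 3e8 / 8.701e-07 = 2.285e-19 J = 1.4261 eV

1.4261 eV


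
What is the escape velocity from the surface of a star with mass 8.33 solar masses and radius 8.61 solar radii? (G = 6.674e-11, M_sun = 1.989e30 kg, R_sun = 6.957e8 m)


M = 8.33 * 1.989e30 kg = 1.656837e+31 kg; R = 8.61 * 6.957e8 m = 5.989977e+09 m. v_esc = sqrt(2GM/R) = sqrt(2 * 6.674e-11 * 1.656837e+31 / 5.989977e+09) = 607624.6919

607624.6919 m/s


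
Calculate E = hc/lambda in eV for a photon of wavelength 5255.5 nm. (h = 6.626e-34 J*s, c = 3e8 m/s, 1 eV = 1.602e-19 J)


E = hc/lambda = 6.626e-34 * 3e8 / 5.255e-06 = 3.782e-20 J = 0.2361 eV

0.2361 eV


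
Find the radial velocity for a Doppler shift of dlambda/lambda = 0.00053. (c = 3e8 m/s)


v = (dlambda/lambda) * c = 0.00053 * 3e8 = 159000.0

159000.0 m/s


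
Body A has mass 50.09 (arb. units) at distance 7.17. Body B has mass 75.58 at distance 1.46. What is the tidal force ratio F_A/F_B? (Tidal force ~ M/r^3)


Ratio = (M1/r1^3) / (M2/r2^3) = (50.09/7.17^3) / (75.58/1.46^3) = 0.0056

0.0056


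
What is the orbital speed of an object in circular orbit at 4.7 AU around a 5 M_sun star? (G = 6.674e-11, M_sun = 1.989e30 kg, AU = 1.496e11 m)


v = sqrt(GM/r) = sqrt(6.674e-11 * 9.945e+30 / 7.031e+11) = 30724.2131

30724.2131 m/s


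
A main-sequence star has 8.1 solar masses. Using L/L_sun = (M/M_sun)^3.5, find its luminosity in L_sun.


L/L_sun = (M/M_sun)^3.5 = 8.1^3.5 = 1512.5076

1512.5076 L_sun
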